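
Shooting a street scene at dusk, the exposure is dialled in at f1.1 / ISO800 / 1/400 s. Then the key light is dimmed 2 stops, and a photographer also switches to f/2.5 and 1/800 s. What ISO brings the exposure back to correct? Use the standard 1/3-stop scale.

Scene light: 2 stops darker.
Aperture: f/1.1 → f/1.2 → f/1.4 → f/1.6 → f/1.8 → f/2 → f/2.2 → f/2.5 — 2 1/3 stops smaller aperture (darker).
Shutter speed: 1/400 → 1/500 → 1/640 → 1/800 — 1 stop shorter (darker).
Net so far: 5 1/3 stops darker. ISO: 800 → 1000 → 1250 → 1600 → 2000 → 2500 → 3200 → 4000 → 5000 → 6400 → 8000 → 10000 → 12800 → 16000 → 20000 → 25600 → 32000.

ISO 32000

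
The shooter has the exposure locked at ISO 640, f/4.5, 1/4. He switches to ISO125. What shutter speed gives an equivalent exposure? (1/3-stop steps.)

ISO: 640 → 500 → 400 → 320 → 250 → 200 → 160 → 125 — 2 1/3 stops dropped (darker).
Need 2 1/3 stops brighter from the shutter speed: 1/4 → 0.3 → 0.4 → 0.5 → 0.6 → 0.8 → 1 → 1.3.

1.3 s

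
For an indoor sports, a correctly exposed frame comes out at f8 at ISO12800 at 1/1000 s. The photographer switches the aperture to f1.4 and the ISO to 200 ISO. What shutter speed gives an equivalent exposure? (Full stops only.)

1/500s

Aperture: f/8 → f/5.6 → f/4 → f/2.8 → f/2 → f/1.4 — 5 stops opened up (brighter).
ISO: 12800 → 6400 → 3200 → 1600 → 800 → 400 → 200 — 6 stops lower (darker).
Net change so far: 1 stop darker. Offset with the shutter speed: 1/1000 → 1/500.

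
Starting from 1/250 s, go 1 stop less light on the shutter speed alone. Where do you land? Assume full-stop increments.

1/500s

Shutter speed: 1/250 → 1/500 — 1 stop faster (darker).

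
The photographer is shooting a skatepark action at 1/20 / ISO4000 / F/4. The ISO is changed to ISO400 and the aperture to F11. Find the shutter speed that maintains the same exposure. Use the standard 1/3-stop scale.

ISO: 4000 → 3200 → 2500 → 2000 → 1600 → 1250 → 1000 → 800 → 640 → 500 → 400 — 3 1/3 stops lower (darker).
Aperture: f/4 → f/4.5 → f/5 → f/5.6 → f/6.3 → f/7.1 → f/8 → f/9 → f/10 → f/11 — 3 stops stopped down (darker).
Net change so far: 6 1/3 stops darker. Offset with the shutter speed: 1/20 → 1/15 → 1/13 → 1/10 → 1/8 → 1/6 → 1/5 → 1/4 → 0.3 → 0.4 → 0.5 → 0.6 → 0.8 → 1 → 1.3 → 1.6 → 2 → 2.5 → 3.2 → 4.

4 s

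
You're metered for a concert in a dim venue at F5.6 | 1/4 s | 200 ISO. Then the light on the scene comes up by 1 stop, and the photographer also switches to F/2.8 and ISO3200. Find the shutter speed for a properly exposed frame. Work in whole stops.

1/500s

Scene light: 1 stop brighter.
Aperture: f/5.6 → f/4 → f/2.8 — 2 stops wider (brighter).
ISO: 200 → 400 → 800 → 1600 → 3200 — 4 stops higher (brighter).
Net so far: 7 stops brighter. Shutter speed: 1/4 → 1/8 → 1/15 → 1/30 → 1/60 → 1/125 → 1/250 → 1/500.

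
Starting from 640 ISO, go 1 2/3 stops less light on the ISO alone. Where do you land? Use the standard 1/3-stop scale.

ISO: 640 → 500 → 400 → 320 → 250 → 200 — 1 2/3 stops lower (darker).

ISO 200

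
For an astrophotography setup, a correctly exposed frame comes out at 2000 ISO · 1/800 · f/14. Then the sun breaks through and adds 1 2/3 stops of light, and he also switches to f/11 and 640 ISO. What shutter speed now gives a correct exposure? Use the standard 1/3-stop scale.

1/1250s

Scene light: 1 2/3 stops brighter.
Aperture: f/14 → f/13 → f/11 — 2/3 stop larger aperture (brighter).
ISO: 2000 → 1600 → 1250 → 1000 → 800 → 640 — 1 2/3 stops lower (darker).
Net so far: 2/3 stop brighter. Shutter speed: 1/800 → 1/1000 → 1/1250.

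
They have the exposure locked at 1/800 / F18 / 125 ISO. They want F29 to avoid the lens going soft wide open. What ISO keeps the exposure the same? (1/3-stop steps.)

ISO 320

Aperture: f/18 → f/20 → f/22 → f/25 → f/29 — 1 1/3 stops stopped down (darker).
Need 1 1/3 stops brighter from the ISO: 125 → 160 → 200 → 250 → 320.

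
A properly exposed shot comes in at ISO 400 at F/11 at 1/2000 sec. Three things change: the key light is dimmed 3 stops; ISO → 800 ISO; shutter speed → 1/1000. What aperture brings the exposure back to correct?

f/8

Scene light: 3 stops darker.
ISO: 400 → 800 — 1 stop higher (brighter).
Shutter speed: 1/2000 → 1/1000 — 1 stop longer (brighter).
Net so far: 1 stop darker. Aperture: f/11 → f/8.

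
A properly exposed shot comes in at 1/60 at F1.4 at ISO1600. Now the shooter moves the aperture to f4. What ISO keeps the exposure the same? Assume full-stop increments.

ISO 12800

Aperture: f/1.4 → f/2 → f/2.8 → f/4 — 3 stops stopped down (darker).
Need 3 stops brighter from the ISO: 1600 → 3200 → 6400 → 12800.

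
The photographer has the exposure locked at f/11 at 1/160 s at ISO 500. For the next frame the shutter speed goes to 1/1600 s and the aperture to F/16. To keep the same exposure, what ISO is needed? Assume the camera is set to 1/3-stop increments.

Shutter speed: 1/160 → 1/200 → 1/250 → 1/320 → 1/400 → 1/500 → 1/640 → 1/800 → 1/1000 → 1/1250 → 1/1600 — 3 1/3 stops faster (darker).
Aperture: f/11 → f/13 → f/14 → f/16 — 1 stop narrower (darker).
Net change so far: 4 1/3 stops darker. Offset with the ISO: 500 → 640 → 800 → 1000 → 1250 → 1600 → 2000 → 2500 → 3200 → 4000 → 5000 → 6400 → 8000 → 10000.

ISO 10000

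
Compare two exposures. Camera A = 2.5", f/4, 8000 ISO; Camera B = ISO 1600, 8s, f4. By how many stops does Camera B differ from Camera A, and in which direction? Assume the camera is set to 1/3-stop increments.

Aperture: unchanged.
Shutter speed: 2.5 → 3.2 → 4 → 5 → 6 → 8 — 1 2/3 stops slower (brighter).
ISO: 8000 → 6400 → 5000 → 4000 → 3200 → 2500 → 2000 → 1600 — 2 1/3 stops lower (darker).
Net: +1 2/3 −2 1/3 = −2/3 stops.

2/3 stop darker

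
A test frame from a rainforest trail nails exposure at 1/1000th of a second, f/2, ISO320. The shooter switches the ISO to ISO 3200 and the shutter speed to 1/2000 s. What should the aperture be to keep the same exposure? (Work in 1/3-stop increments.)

ISO: 320 → 400 → 500 → 640 → 800 → 1000 → 1250 → 1600 → 2000 → 2500 → 3200 — 3 1/3 stops higher (brighter).
Shutter speed: 1/1000 → 1/1250 → 1/1600 → 1/2000 — 1 stop shorter (darker).
Net change so far: 2 1/3 stops brighter. Offset with the aperture: f/2 → f/2.2 → f/2.5 → f/2.8 → f/3.2 → f/3.5 → f/4 → f/4.5.

f/4.5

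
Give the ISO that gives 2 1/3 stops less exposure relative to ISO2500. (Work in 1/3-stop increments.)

ISO: 2500 → 2000 → 1600 → 1250 → 1000 → 800 → 640 → 500 — 2 1/3 stops lower (darker).

ISO 500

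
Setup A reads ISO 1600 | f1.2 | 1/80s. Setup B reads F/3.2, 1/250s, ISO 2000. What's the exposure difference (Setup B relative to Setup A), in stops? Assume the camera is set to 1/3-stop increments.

Aperture: f/1.2 → f/1.4 → f/1.6 → f/1.8 → f/2 → f/2.2 → f/2.5 → f/2.8 → f/3.2 — 2 2/3 stops narrower (darker).
Shutter speed: 1/80 → 1/100 → 1/125 → 1/160 → 1/200 → 1/250 — 1 2/3 stops shorter (darker).
ISO: 1600 → 2000 — 1/3 stop raised (brighter).
Net: −2 2/3 −1 2/3 +1/3 = −4 stops.

4 stops darker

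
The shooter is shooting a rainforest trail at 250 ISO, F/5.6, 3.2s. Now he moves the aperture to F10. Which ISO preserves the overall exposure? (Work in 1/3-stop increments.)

ISO 800

Aperture: f/5.6 → f/6.3 → f/7.1 → f/8 → f/9 → f/10 — 1 2/3 stops narrower (darker).
Need 1 2/3 stops brighter from the ISO: 250 → 320 → 400 → 500 → 640 → 800.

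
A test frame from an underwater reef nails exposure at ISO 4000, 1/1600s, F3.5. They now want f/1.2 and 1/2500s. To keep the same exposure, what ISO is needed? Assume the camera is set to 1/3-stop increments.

ISO 800

Aperture: f/3.5 → f/3.2 → f/2.8 → f/2.5 → f/2.2 → f/2 → f/1.8 → f/1.6 → f/1.4 → f/1.2 — 3 stops wider (brighter).
Shutter speed: 1/1600 → 1/2000 → 1/2500 — 2/3 stop shorter (darker).
Net change so far: 2 1/3 stops brighter. Offset with the ISO: 4000 → 3200 → 2500 → 2000 → 1600 → 1250 → 1000 → 800.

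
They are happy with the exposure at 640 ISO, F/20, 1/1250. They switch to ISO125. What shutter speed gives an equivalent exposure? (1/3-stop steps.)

1/250s

ISO: 640 → 500 → 400 → 320 → 250 → 200 → 160 → 125 — 2 1/3 stops dropped (darker).
Need 2 1/3 stops brighter from the shutter speed: 1/1250 → 1/1000 → 1/800 → 1/640 → 1/500 → 1/400 → 1/320 → 1/250.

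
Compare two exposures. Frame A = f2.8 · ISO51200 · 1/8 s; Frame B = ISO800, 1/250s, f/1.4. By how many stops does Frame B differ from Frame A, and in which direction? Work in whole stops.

9 stops darker

Aperture: f/2.8 → f/2 → f/1.4 — 2 stops opened up (brighter).
Shutter speed: 1/8 → 1/15 → 1/30 → 1/60 → 1/125 → 1/250 — 5 stops shorter (darker).
ISO: 51200 → 25600 → 12800 → 6400 → 3200 → 1600 → 800 — 6 stops lower (darker).
Net: +2 −5 −6 = −9 stops.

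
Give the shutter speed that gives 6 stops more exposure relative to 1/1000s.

Shutter speed: 1/1000 → 1/500 → 1/250 → 1/125 → 1/60 → 1/30 → 1/15 — 6 stops longer (brighter).

1/15s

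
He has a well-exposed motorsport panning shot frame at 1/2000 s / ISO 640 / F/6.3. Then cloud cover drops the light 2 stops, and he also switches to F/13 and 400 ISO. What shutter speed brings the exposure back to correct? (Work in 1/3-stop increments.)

1/80s

Scene light: 2 stops darker.
Aperture: f/6.3 → f/7.1 → f/8 → f/9 → f/10 → f/11 → f/13 — 2 stops smaller aperture (darker).
ISO: 640 → 500 → 400 — 2/3 stop lower (darker).
Net so far: 4 2/3 stops darker. Shutter speed: 1/2000 → 1/1600 → 1/1250 → 1/1000 → 1/800 → 1/640 → 1/500 → 1/400 → 1/320 → 1/250 → 1/200 → 1/160 → 1/125 → 1/100 → 1/80.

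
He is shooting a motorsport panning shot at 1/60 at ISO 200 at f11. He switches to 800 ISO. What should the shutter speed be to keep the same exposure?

ISO: 200 → 400 → 800 — 2 stops raised (brighter).
Need 2 stops darker from the shutter speed: 1/60 → 1/125 → 1/250.

1/250s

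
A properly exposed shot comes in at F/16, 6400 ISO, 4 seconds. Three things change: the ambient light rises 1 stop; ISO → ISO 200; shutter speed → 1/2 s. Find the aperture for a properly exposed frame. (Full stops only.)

Scene light: 1 stop brighter.
ISO: 6400 → 3200 → 1600 → 800 → 400 → 200 — 5 stops dropped (darker).
Shutter speed: 4 → 2 → 1 → 1/2 — 3 stops faster (darker).
Net so far: 7 stops darker. Aperture: f/16 → f/11 → f/8 → f/5.6 → f/4 → f/2.8 → f/2 → f/1.4.

f/1.4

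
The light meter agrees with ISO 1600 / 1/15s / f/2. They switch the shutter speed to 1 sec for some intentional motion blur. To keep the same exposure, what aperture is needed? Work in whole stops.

Shutter speed: 1/15 → 1/8 → 1/4 → 1/2 → 1 — 4 stops slower (brighter).
Need 4 stops darker from the aperture: f/2 → f/2.8 → f/4 → f/5.6 → f/8.

f/8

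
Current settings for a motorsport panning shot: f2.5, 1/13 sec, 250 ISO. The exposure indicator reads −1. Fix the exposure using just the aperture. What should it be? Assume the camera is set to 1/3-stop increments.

f/1.8

Underexposed by 1 stop → need 1 stop brighter.
Aperture: f/2.5 → f/2.2 → f/2 → f/1.8.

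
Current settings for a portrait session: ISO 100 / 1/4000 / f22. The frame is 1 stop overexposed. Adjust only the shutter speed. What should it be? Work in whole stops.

Overexposed by 1 stop → need 1 stop darker.
Shutter speed: 1/4000 → 1/8000.

1/8000s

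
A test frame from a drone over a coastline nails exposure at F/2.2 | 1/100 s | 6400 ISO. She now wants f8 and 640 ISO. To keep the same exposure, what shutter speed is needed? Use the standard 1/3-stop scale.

1.3 s

Aperture: f/2.2 → f/2.5 → f/2.8 → f/3.2 → f/3.5 → f/4 → f/4.5 → f/5 → f/5.6 → f/6.3 → f/7.1 → f/8 — 3 2/3 stops smaller aperture (darker).
ISO: 6400 → 5000 → 4000 → 3200 → 2500 → 2000 → 1600 → 1250 → 1000 → 800 → 640 — 3 1/3 stops lower (darker).
Net change so far: 7 stops darker. Offset with the shutter speed: 1/100 → 1/80 → 1/60 → 1/50 → 1/40 → 1/30 → 1/25 → 1/20 → 1/15 → 1/13 → 1/10 → 1/8 → 1/6 → 1/5 → 1/4 → 0.3 → 0.4 → 0.5 → 0.6 → 0.8 → 1 → 1.3.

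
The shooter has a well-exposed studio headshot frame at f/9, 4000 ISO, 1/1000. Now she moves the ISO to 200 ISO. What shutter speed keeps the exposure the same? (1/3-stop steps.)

1/50s

ISO: 4000 → 3200 → 2500 → 2000 → 1600 → 1250 → 1000 → 800 → 640 → 500 → 400 → 320 → 250 → 200 — 4 1/3 stops dropped (darker).
Need 4 1/3 stops brighter from the shutter speed: 1/1000 → 1/800 → 1/640 → 1/500 → 1/400 → 1/320 → 1/250 → 1/200 → 1/160 → 1/125 → 1/100 → 1/80 → 1/60 → 1/50.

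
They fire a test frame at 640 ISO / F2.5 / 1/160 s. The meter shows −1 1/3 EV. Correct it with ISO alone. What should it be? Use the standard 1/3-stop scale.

ISO 1600

Underexposed by 1 1/3 stops → need 1 1/3 stops brighter.
ISO: 640 → 800 → 1000 → 1250 → 1600.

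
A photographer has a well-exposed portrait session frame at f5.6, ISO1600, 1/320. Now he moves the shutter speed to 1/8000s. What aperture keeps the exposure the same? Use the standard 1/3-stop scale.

f/1.1

Shutter speed: 1/320 → 1/400 → 1/500 → 1/640 → 1/800 → 1/1000 → 1/1250 → 1/1600 → 1/2000 → 1/2500 → 1/3200 → 1/4000 → 1/5000 → 1/6400 → 1/8000 — 4 2/3 stops faster (darker).
Need 4 2/3 stops brighter from the aperture: f/5.6 → f/5 → f/4.5 → f/4 → f/3.5 → f/3.2 → f/2.8 → f/2.5 → f/2.2 → f/2 → f/1.8 → f/1.6 → f/1.4 → f/1.2 → f/1.1.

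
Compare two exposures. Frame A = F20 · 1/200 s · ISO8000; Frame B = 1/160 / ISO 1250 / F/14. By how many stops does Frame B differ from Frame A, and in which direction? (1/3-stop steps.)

1 1/3 stops darker

Aperture: f/20 → f/18 → f/16 → f/14 — 1 stop opened up (brighter).
Shutter speed: 1/200 → 1/160 — 1/3 stop longer (brighter).
ISO: 8000 → 6400 → 5000 → 4000 → 3200 → 2500 → 2000 → 1600 → 1250 — 2 2/3 stops lower (darker).
Net: +1 +1/3 −2 2/3 = −1 1/3 stops.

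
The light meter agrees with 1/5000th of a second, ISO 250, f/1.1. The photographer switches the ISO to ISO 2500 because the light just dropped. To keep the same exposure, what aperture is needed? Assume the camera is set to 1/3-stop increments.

ISO: 250 → 320 → 400 → 500 → 640 → 800 → 1000 → 1250 → 1600 → 2000 → 2500 — 3 1/3 stops raised (brighter).
Need 3 1/3 stops darker from the aperture: f/1.1 → f/1.2 → f/1.4 → f/1.6 → f/1.8 → f/2 → f/2.2 → f/2.5 → f/2.8 → f/3.2 → f/3.5.

f/3.5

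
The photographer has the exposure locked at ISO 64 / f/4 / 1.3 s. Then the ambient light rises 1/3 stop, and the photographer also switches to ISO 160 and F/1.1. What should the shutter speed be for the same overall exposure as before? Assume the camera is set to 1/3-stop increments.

1/30s

Scene light: 1/3 stop brighter.
ISO: 64 → 80 → 100 → 125 → 160 — 1 1/3 stops higher (brighter).
Aperture: f/4 → f/3.5 → f/3.2 → f/2.8 → f/2.5 → f/2.2 → f/2 → f/1.8 → f/1.6 → f/1.4 → f/1.2 → f/1.1 — 3 2/3 stops opened up (brighter).
Net so far: 5 1/3 stops brighter. Shutter speed: 1.3 → 1 → 0.8 → 0.6 → 0.5 → 0.4 → 0.3 → 1/4 → 1/5 → 1/6 → 1/8 → 1/10 → 1/13 → 1/15 → 1/20 → 1/25 → 1/30.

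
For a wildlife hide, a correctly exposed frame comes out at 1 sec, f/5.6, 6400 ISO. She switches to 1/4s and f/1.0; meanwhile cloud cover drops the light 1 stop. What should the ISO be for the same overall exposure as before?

ISO 1600

Scene light: 1 stop darker.
Shutter speed: 1 → 1/2 → 1/4 — 2 stops faster (darker).
Aperture: f/5.6 → f/4 → f/2.8 → f/2 → f/1.4 → f/1.0 — 5 stops opened up (brighter).
Net so far: 2 stops brighter. ISO: 6400 → 3200 → 1600.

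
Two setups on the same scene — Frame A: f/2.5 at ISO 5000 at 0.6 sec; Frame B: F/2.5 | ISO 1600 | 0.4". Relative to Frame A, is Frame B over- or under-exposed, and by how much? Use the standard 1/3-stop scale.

2 1/3 stops darker

Aperture: unchanged.
Shutter speed: 0.6 → 0.5 → 0.4 — 2/3 stop faster (darker).
ISO: 5000 → 4000 → 3200 → 2500 → 2000 → 1600 — 1 2/3 stops lower (darker).
Net: −2/3 −1 2/3 = −2 1/3 stops.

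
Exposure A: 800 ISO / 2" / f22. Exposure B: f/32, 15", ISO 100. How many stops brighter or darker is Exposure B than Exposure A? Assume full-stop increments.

Aperture: f/22 → f/32 — 1 stop smaller aperture (darker).
Shutter speed: 2 → 4 → 8 → 15 — 3 stops longer (brighter).
ISO: 800 → 400 → 200 → 100 — 3 stops lower (darker).
Net: −1 +3 −3 = −1 stop.

1 stop darker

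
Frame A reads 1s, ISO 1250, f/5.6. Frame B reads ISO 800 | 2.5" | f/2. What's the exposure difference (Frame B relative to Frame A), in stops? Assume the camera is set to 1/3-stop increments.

3 2/3 stops brighter

Aperture: f/5.6 → f/5 → f/4.5 → f/4 → f/3.5 → f/3.2 → f/2.8 → f/2.5 → f/2.2 → f/2 — 3 stops opened up (brighter).
Shutter speed: 1 → 1.3 → 1.6 → 2 → 2.5 — 1 1/3 stops slower (brighter).
ISO: 1250 → 1000 → 800 — 2/3 stop lower (darker).
Net: +3 +1 1/3 −2/3 = +3 2/3 stops.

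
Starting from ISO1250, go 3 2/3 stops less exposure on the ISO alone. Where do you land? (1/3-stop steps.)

ISO 100

ISO: 1250 → 1000 → 800 → 640 → 500 → 400 → 320 → 250 → 200 → 160 → 125 → 100 — 3 2/3 stops dropped (darker).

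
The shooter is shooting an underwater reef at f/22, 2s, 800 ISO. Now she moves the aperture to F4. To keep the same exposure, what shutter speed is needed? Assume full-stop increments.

Aperture: f/22 → f/16 → f/11 → f/8 → f/5.6 → f/4 — 5 stops larger aperture (brighter).
Need 5 stops darker from the shutter speed: 2 → 1 → 1/2 → 1/4 → 1/8 → 1/15.

1/15s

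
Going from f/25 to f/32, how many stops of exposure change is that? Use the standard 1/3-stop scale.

2/3 stop

f/25 → f/29 → f/32 — count the steps: 2 third-stops = 2/3 stop.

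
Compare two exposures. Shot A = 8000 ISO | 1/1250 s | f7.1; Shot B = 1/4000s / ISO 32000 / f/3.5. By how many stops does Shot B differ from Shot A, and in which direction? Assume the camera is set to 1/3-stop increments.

Aperture: f/7.1 → f/6.3 → f/5.6 → f/5 → f/4.5 → f/4 → f/3.5 — 2 stops larger aperture (brighter).
Shutter speed: 1/1250 → 1/1600 → 1/2000 → 1/2500 → 1/3200 → 1/4000 — 1 2/3 stops shorter (darker).
ISO: 8000 → 10000 → 12800 → 16000 → 20000 → 25600 → 32000 — 2 stops higher (brighter).
Net: +2 −1 2/3 +2 = +2 1/3 stops.

2 1/3 stops brighter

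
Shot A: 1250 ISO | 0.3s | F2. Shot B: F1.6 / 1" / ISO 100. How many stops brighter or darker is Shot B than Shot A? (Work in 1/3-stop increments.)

1 1/3 stops darker

Aperture: f/2 → f/1.8 → f/1.6 — 2/3 stop wider (brighter).
Shutter speed: 0.3 → 0.4 → 0.5 → 0.6 → 0.8 → 1 — 1 2/3 stops longer (brighter).
ISO: 1250 → 1000 → 800 → 640 → 500 → 400 → 320 → 250 → 200 → 160 → 125 → 100 — 3 2/3 stops lower (darker).
Net: +2/3 +1 2/3 −3 2/3 = −1 1/3 stops.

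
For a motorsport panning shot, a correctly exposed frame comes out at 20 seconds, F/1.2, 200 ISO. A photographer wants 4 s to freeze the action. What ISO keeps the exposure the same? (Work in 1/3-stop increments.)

ISO 1000

Shutter speed: 20 → 15 → 13 → 10 → 8 → 6 → 5 → 4 — 2 1/3 stops faster (darker).
Need 2 1/3 stops brighter from the ISO: 200 → 250 → 320 → 400 → 500 → 640 → 800 → 1000.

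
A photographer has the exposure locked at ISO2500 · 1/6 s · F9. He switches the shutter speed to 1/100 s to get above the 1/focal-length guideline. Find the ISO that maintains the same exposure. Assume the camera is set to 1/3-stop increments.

ISO 40000

Shutter speed: 1/6 → 1/8 → 1/10 → 1/13 → 1/15 → 1/20 → 1/25 → 1/30 → 1/40 → 1/50 → 1/60 → 1/80 → 1/100 — 4 stops shorter (darker).
Need 4 stops brighter from the ISO: 2500 → 3200 → 4000 → 5000 → 6400 → 8000 → 10000 → 12800 → 16000 → 20000 → 25600 → 32000 → 40000.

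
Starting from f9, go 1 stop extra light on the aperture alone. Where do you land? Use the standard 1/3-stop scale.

Aperture: f/9 → f/8 → f/7.1 → f/6.3 — 1 stop wider (brighter).

f/6.3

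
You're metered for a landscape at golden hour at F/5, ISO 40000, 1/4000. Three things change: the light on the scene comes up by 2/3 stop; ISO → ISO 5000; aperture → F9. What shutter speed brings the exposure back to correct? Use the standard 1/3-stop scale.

1/250s

Scene light: 2/3 stop brighter.
ISO: 40000 → 32000 → 25600 → 20000 → 16000 → 12800 → 10000 → 8000 → 6400 → 5000 — 3 stops lower (darker).
Aperture: f/5 → f/5.6 → f/6.3 → f/7.1 → f/8 → f/9 — 1 2/3 stops narrower (darker).
Net so far: 4 stops darker. Shutter speed: 1/4000 → 1/3200 → 1/2500 → 1/2000 → 1/1600 → 1/1250 → 1/1000 → 1/800 → 1/640 → 1/500 → 1/400 → 1/320 → 1/250.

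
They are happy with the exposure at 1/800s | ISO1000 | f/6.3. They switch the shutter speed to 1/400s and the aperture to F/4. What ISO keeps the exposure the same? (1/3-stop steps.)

ISO 200

Shutter speed: 1/800 → 1/640 → 1/500 → 1/400 — 1 stop slower (brighter).
Aperture: f/6.3 → f/5.6 → f/5 → f/4.5 → f/4 — 1 1/3 stops opened up (brighter).
Net change so far: 2 1/3 stops brighter. Offset with the ISO: 1000 → 800 → 640 → 500 → 400 → 320 → 250 → 200.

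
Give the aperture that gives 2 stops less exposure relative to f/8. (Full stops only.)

Aperture: f/8 → f/11 → f/16 — 2 stops smaller aperture (darker).

f/16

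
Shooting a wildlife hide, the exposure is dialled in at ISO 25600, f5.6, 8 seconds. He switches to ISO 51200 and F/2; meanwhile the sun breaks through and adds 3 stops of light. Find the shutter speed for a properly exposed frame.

Scene light: 3 stops brighter.
ISO: 25600 → 51200 — 1 stop higher (brighter).
Aperture: f/5.6 → f/4 → f/2.8 → f/2 — 3 stops wider (brighter).
Net so far: 7 stops brighter. Shutter speed: 8 → 4 → 2 → 1 → 1/2 → 1/4 → 1/8 → 1/15.

1/15s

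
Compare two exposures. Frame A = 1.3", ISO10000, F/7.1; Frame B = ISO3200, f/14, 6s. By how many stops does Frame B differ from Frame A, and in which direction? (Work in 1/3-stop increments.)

1 1/3 stops darker

Aperture: f/7.1 → f/8 → f/9 → f/10 → f/11 → f/13 → f/14 — 2 stops stopped down (darker).
Shutter speed: 1.3 → 1.6 → 2 → 2.5 → 3.2 → 4 → 5 → 6 — 2 1/3 stops slower (brighter).
ISO: 10000 → 8000 → 6400 → 5000 → 4000 → 3200 — 1 2/3 stops lower (darker).
Net: −2 +2 1/3 −1 2/3 = −1 1/3 stops.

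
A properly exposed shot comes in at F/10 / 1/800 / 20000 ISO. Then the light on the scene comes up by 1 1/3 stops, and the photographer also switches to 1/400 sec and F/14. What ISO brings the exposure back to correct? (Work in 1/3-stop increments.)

Scene light: 1 1/3 stops brighter.
Shutter speed: 1/800 → 1/640 → 1/500 → 1/400 — 1 stop slower (brighter).
Aperture: f/10 → f/11 → f/13 → f/14 — 1 stop stopped down (darker).
Net so far: 1 1/3 stops brighter. ISO: 20000 → 16000 → 12800 → 10000 → 8000.

ISO 8000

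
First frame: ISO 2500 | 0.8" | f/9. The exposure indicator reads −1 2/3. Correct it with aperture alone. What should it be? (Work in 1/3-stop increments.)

f/5

Underexposed by 1 2/3 stops → need 1 2/3 stops brighter.
Aperture: f/9 → f/8 → f/7.1 → f/6.3 → f/5.6 → f/5.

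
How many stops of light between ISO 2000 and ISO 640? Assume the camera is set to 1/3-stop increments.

2000 → 1600 → 1250 → 1000 → 800 → 640 — count the steps: 5 third-stops = 1 2/3 stops.

1 2/3 stops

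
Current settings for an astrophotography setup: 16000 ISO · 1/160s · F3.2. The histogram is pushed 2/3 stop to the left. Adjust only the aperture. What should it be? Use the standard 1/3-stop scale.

Underexposed by 2/3 stop → need 2/3 stop brighter.
Aperture: f/3.2 → f/2.8 → f/2.5.

f/2.5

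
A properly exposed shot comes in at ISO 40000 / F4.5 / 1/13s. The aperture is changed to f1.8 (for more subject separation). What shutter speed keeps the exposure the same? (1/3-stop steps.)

1/80s

Aperture: f/4.5 → f/4 → f/3.5 → f/3.2 → f/2.8 → f/2.5 → f/2.2 → f/2 → f/1.8 — 2 2/3 stops wider (brighter).
Need 2 2/3 stops darker from the shutter speed: 1/13 → 1/15 → 1/20 → 1/25 → 1/30 → 1/40 → 1/50 → 1/60 → 1/80.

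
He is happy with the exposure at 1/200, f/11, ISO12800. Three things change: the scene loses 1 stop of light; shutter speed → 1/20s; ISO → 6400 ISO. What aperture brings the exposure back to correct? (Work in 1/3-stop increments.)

f/18

Scene light: 1 stop darker.
Shutter speed: 1/200 → 1/160 → 1/125 → 1/100 → 1/80 → 1/60 → 1/50 → 1/40 → 1/30 → 1/25 → 1/20 — 3 1/3 stops longer (brighter).
ISO: 12800 → 10000 → 8000 → 6400 — 1 stop dropped (darker).
Net so far: 1 1/3 stops brighter. Aperture: f/11 → f/13 → f/14 → f/16 → f/18.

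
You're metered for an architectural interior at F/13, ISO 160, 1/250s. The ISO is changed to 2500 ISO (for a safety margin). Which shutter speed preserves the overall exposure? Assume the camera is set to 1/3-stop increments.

1/4000s

ISO: 160 → 200 → 250 → 320 → 400 → 500 → 640 → 800 → 1000 → 1250 → 1600 → 2000 → 2500 — 4 stops higher (brighter).
Need 4 stops darker from the shutter speed: 1/250 → 1/320 → 1/400 → 1/500 → 1/640 → 1/800 → 1/1000 → 1/1250 → 1/1600 → 1/2000 → 1/2500 → 1/3200 → 1/4000.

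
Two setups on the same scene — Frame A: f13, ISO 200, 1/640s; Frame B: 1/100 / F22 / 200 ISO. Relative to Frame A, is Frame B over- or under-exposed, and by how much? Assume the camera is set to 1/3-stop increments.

Aperture: f/13 → f/14 → f/16 → f/18 → f/20 → f/22 — 1 2/3 stops stopped down (darker).
Shutter speed: 1/640 → 1/500 → 1/400 → 1/320 → 1/250 → 1/200 → 1/160 → 1/125 → 1/100 — 2 2/3 stops longer (brighter).
ISO: unchanged.
Net: −1 2/3 +2 2/3 = +1 stop.

1 stop brighter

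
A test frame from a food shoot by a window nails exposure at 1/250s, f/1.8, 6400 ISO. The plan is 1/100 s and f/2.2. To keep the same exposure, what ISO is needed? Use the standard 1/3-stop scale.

ISO 4000

Shutter speed: 1/250 → 1/200 → 1/160 → 1/125 → 1/100 — 1 1/3 stops slower (brighter).
Aperture: f/1.8 → f/2 → f/2.2 — 2/3 stop narrower (darker).
Net change so far: 2/3 stop brighter. Offset with the ISO: 6400 → 5000 → 4000.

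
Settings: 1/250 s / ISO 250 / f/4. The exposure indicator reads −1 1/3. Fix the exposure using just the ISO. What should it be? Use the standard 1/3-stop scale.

ISO 640

Underexposed by 1 1/3 stops → need 1 1/3 stops brighter.
ISO: 250 → 320 → 400 → 500 → 640.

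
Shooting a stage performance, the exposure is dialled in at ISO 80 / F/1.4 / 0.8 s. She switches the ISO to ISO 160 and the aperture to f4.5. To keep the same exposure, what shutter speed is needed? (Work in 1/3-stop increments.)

4 s

ISO: 80 → 100 → 125 → 160 — 1 stop higher (brighter).
Aperture: f/1.4 → f/1.6 → f/1.8 → f/2 → f/2.2 → f/2.5 → f/2.8 → f/3.2 → f/3.5 → f/4 → f/4.5 — 3 1/3 stops narrower (darker).
Net change so far: 2 1/3 stops darker. Offset with the shutter speed: 0.8 → 1 → 1.3 → 1.6 → 2 → 2.5 → 3.2 → 4.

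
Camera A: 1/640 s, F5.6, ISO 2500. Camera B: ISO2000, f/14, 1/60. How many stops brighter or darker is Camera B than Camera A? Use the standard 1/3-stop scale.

1/3 stop brighter

Aperture: f/5.6 → f/6.3 → f/7.1 → f/8 → f/9 → f/10 → f/11 → f/13 → f/14 — 2 2/3 stops stopped down (darker).
Shutter speed: 1/640 → 1/500 → 1/400 → 1/320 → 1/250 → 1/200 → 1/160 → 1/125 → 1/100 → 1/80 → 1/60 — 3 1/3 stops slower (brighter).
ISO: 2500 → 2000 — 1/3 stop dropped (darker).
Net: −2 2/3 +3 1/3 −1/3 = +1/3 stops.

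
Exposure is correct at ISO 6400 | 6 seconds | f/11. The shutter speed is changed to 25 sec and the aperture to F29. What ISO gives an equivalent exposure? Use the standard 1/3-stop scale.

ISO 10000

Shutter speed: 6 → 8 → 10 → 13 → 15 → 20 → 25 — 2 stops slower (brighter).
Aperture: f/11 → f/13 → f/14 → f/16 → f/18 → f/20 → f/22 → f/25 → f/29 — 2 2/3 stops stopped down (darker).
Net change so far: 2/3 stop darker. Offset with the ISO: 6400 → 8000 → 10000.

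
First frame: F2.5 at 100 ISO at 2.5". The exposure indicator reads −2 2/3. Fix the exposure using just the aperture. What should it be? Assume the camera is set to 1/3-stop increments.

Underexposed by 2 2/3 stops → need 2 2/3 stops brighter.
Aperture: f/2.5 → f/2.2 → f/2 → f/1.8 → f/1.6 → f/1.4 → f/1.2 → f/1.1 → f/1.0.

f/1.0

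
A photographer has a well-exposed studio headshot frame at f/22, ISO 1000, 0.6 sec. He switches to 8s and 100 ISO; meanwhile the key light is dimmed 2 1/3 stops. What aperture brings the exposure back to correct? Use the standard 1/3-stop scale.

f/11

Scene light: 2 1/3 stops darker.
Shutter speed: 0.6 → 0.8 → 1 → 1.3 → 1.6 → 2 → 2.5 → 3.2 → 4 → 5 → 6 → 8 — 3 2/3 stops slower (brighter).
ISO: 1000 → 800 → 640 → 500 → 400 → 320 → 250 → 200 → 160 → 125 → 100 — 3 1/3 stops dropped (darker).
Net so far: 2 stops darker. Aperture: f/22 → f/20 → f/18 → f/16 → f/14 → f/13 → f/11.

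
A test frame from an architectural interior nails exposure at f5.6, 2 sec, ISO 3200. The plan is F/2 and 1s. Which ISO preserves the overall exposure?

Aperture: f/5.6 → f/4 → f/2.8 → f/2 — 3 stops wider (brighter).
Shutter speed: 2 → 1 — 1 stop faster (darker).
Net change so far: 2 stops brighter. Offset with the ISO: 3200 → 1600 → 800.

ISO 800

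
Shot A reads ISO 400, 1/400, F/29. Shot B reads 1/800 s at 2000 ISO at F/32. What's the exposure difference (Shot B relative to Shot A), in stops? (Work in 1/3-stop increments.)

1 stop brighter

Aperture: f/29 → f/32 — 1/3 stop narrower (darker).
Shutter speed: 1/400 → 1/500 → 1/640 → 1/800 — 1 stop faster (darker).
ISO: 400 → 500 → 640 → 800 → 1000 → 1250 → 1600 → 2000 — 2 1/3 stops higher (brighter).
Net: −1/3 −1 +2 1/3 = +1 stop.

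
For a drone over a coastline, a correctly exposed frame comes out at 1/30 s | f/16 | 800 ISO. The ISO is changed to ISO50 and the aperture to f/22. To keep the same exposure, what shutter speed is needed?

ISO: 800 → 400 → 200 → 100 → 50 — 4 stops lower (darker).
Aperture: f/16 → f/22 — 1 stop smaller aperture (darker).
Net change so far: 5 stops darker. Offset with the shutter speed: 1/30 → 1/15 → 1/8 → 1/4 → 1/2 → 1.

1 s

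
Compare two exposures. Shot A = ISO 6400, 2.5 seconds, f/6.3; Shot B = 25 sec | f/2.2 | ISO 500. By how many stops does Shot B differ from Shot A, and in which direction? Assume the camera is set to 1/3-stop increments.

2 2/3 stops brighter

Aperture: f/6.3 → f/5.6 → f/5 → f/4.5 → f/4 → f/3.5 → f/3.2 → f/2.8 → f/2.5 → f/2.2 — 3 stops wider (brighter).
Shutter speed: 2.5 → 3.2 → 4 → 5 → 6 → 8 → 10 → 13 → 15 → 20 → 25 — 3 1/3 stops longer (brighter).
ISO: 6400 → 5000 → 4000 → 3200 → 2500 → 2000 → 1600 → 1250 → 1000 → 800 → 640 → 500 — 3 2/3 stops dropped (darker).
Net: +3 +3 1/3 −3 2/3 = +2 2/3 stops.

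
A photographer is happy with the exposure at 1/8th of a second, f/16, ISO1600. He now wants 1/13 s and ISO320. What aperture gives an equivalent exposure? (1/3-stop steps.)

Shutter speed: 1/8 → 1/10 → 1/13 — 2/3 stop shorter (darker).
ISO: 1600 → 1250 → 1000 → 800 → 640 → 500 → 400 → 320 — 2 1/3 stops lower (darker).
Net change so far: 3 stops darker. Offset with the aperture: f/16 → f/14 → f/13 → f/11 → f/10 → f/9 → f/8 → f/7.1 → f/6.3 → f/5.6.

f/5.6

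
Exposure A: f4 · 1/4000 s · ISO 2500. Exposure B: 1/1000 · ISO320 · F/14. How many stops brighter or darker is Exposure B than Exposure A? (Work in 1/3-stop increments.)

Aperture: f/4 → f/4.5 → f/5 → f/5.6 → f/6.3 → f/7.1 → f/8 → f/9 → f/10 → f/11 → f/13 → f/14 — 3 2/3 stops smaller aperture (darker).
Shutter speed: 1/4000 → 1/3200 → 1/2500 → 1/2000 → 1/1600 → 1/1250 → 1/1000 — 2 stops longer (brighter).
ISO: 2500 → 2000 → 1600 → 1250 → 1000 → 800 → 640 → 500 → 400 → 320 — 3 stops lower (darker).
Net: −3 2/3 +2 −3 = −4 2/3 stops.

4 2/3 stops darker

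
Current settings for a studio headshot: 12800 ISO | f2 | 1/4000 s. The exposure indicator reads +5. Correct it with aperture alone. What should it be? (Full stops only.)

f/11

Overexposed by 5 stops → need 5 stops darker.
Aperture: f/2 → f/2.8 → f/4 → f/5.6 → f/8 → f/11.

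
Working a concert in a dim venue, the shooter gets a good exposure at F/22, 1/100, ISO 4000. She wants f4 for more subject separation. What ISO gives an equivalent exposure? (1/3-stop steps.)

Aperture: f/22 → f/20 → f/18 → f/16 → f/14 → f/13 → f/11 → f/10 → f/9 → f/8 → f/7.1 → f/6.3 → f/5.6 → f/5 → f/4.5 → f/4 — 5 stops larger aperture (brighter).
Need 5 stops darker from the ISO: 4000 → 3200 → 2500 → 2000 → 1600 → 1250 → 1000 → 800 → 640 → 500 → 400 → 320 → 250 → 200 → 160 → 125.

ISO 125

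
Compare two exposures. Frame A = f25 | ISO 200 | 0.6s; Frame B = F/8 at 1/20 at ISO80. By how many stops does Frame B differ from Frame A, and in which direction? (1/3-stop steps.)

1 2/3 stops darker

Aperture: f/25 → f/22 → f/20 → f/18 → f/16 → f/14 → f/13 → f/11 → f/10 → f/9 → f/8 — 3 1/3 stops opened up (brighter).
Shutter speed: 0.6 → 0.5 → 0.4 → 0.3 → 1/4 → 1/5 → 1/6 → 1/8 → 1/10 → 1/13 → 1/15 → 1/20 — 3 2/3 stops shorter (darker).
ISO: 200 → 160 → 125 → 100 → 80 — 1 1/3 stops dropped (darker).
Net: +3 1/3 −3 2/3 −1 1/3 = −1 2/3 stops.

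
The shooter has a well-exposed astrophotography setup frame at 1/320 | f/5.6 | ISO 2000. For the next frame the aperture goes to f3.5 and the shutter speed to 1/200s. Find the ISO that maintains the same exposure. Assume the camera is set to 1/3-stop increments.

ISO 500

Aperture: f/5.6 → f/5 → f/4.5 → f/4 → f/3.5 — 1 1/3 stops larger aperture (brighter).
Shutter speed: 1/320 → 1/250 → 1/200 — 2/3 stop slower (brighter).
Net change so far: 2 stops brighter. Offset with the ISO: 2000 → 1600 → 1250 → 1000 → 800 → 640 → 500.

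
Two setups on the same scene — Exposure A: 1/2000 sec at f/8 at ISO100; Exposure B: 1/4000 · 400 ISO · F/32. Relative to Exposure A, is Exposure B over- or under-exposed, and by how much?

Aperture: f/8 → f/11 → f/16 → f/22 → f/32 — 4 stops smaller aperture (darker).
Shutter speed: 1/2000 → 1/4000 — 1 stop faster (darker).
ISO: 100 → 200 → 400 — 2 stops raised (brighter).
Net: −4 −1 +2 = −3 stops.

3 stops darker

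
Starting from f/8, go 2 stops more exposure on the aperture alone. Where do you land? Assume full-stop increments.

f/4

Aperture: f/8 → f/5.6 → f/4 — 2 stops wider (brighter).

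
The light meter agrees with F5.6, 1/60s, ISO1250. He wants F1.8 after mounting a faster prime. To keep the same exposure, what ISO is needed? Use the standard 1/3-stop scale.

Aperture: f/5.6 → f/5 → f/4.5 → f/4 → f/3.5 → f/3.2 → f/2.8 → f/2.5 → f/2.2 → f/2 → f/1.8 — 3 1/3 stops larger aperture (brighter).
Need 3 1/3 stops darker from the ISO: 1250 → 1000 → 800 → 640 → 500 → 400 → 320 → 250 → 200 → 160 → 125.

ISO 125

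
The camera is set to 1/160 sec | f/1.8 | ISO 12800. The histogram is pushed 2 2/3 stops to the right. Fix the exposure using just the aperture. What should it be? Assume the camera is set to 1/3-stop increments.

f/4.5

Overexposed by 2 2/3 stops → need 2 2/3 stops darker.
Aperture: f/1.8 → f/2 → f/2.2 → f/2.5 → f/2.8 → f/3.2 → f/3.5 → f/4 → f/4.5.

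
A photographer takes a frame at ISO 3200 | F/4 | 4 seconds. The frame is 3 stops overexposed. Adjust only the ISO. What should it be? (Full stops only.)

Overexposed by 3 stops → need 3 stops darker.
ISO: 3200 → 1600 → 800 → 400.

ISO 400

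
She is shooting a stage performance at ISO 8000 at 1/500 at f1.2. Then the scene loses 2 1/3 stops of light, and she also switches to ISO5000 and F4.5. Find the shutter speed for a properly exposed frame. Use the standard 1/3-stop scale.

Scene light: 2 1/3 stops darker.
ISO: 8000 → 6400 → 5000 — 2/3 stop dropped (darker).
Aperture: f/1.2 → f/1.4 → f/1.6 → f/1.8 → f/2 → f/2.2 → f/2.5 → f/2.8 → f/3.2 → f/3.5 → f/4 → f/4.5 — 3 2/3 stops narrower (darker).
Net so far: 6 2/3 stops darker. Shutter speed: 1/500 → 1/400 → 1/320 → 1/250 → 1/200 → 1/160 → 1/125 → 1/100 → 1/80 → 1/60 → 1/50 → 1/40 → 1/30 → 1/25 → 1/20 → 1/15 → 1/13 → 1/10 → 1/8 → 1/6 → 1/5.

1/5s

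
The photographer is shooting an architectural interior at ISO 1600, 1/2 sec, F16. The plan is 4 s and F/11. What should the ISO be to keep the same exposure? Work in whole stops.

ISO 100

Shutter speed: 1/2 → 1 → 2 → 4 — 3 stops longer (brighter).
Aperture: f/16 → f/11 — 1 stop wider (brighter).
Net change so far: 4 stops brighter. Offset with the ISO: 1600 → 800 → 400 → 200 → 100.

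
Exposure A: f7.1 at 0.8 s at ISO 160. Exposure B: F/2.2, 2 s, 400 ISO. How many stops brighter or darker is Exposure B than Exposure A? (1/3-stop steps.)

6 stops brighter

Aperture: f/7.1 → f/6.3 → f/5.6 → f/5 → f/4.5 → f/4 → f/3.5 → f/3.2 → f/2.8 → f/2.5 → f/2.2 — 3 1/3 stops wider (brighter).
Shutter speed: 0.8 → 1 → 1.3 → 1.6 → 2 — 1 1/3 stops longer (brighter).
ISO: 160 → 200 → 250 → 320 → 400 — 1 1/3 stops raised (brighter).
Net: +3 1/3 +1 1/3 +1 1/3 = +6 stops.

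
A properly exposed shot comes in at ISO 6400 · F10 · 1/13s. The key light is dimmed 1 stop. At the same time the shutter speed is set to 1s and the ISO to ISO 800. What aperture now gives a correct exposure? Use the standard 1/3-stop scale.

f/9

Scene light: 1 stop darker.
Shutter speed: 1/13 → 1/10 → 1/8 → 1/6 → 1/5 → 1/4 → 0.3 → 0.4 → 0.5 → 0.6 → 0.8 → 1 — 3 2/3 stops longer (brighter).
ISO: 6400 → 5000 → 4000 → 3200 → 2500 → 2000 → 1600 → 1250 → 1000 → 800 — 3 stops lower (darker).
Net so far: 1/3 stop darker. Aperture: f/10 → f/9.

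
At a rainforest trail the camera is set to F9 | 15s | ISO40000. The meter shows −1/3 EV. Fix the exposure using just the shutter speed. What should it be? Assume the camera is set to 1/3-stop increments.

Underexposed by 1/3 stop → need 1/3 stop brighter.
Shutter speed: 15 → 20.

20 s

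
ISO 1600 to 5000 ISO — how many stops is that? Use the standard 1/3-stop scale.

1600 → 2000 → 2500 → 3200 → 4000 → 5000 — count the steps: 5 third-stops = 1 2/3 stops.

1 2/3 stops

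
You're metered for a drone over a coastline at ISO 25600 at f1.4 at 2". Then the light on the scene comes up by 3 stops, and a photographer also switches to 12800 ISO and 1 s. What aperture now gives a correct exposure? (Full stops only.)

Scene light: 3 stops brighter.
ISO: 25600 → 12800 — 1 stop lower (darker).
Shutter speed: 2 → 1 — 1 stop shorter (darker).
Net so far: 1 stop brighter. Aperture: f/1.4 → f/2.

f/2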